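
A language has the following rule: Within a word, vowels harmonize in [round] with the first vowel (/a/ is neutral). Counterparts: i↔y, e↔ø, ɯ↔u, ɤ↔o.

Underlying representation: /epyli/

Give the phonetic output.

[epili]

/y/ harmonizes with /e/ ([-round]) → [i]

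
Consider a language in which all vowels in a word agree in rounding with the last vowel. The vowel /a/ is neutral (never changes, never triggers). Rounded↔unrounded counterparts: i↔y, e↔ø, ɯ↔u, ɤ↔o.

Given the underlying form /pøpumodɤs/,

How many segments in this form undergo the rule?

3

/ø/ harmonizes with /ɤ/ ([-round]) → [e]
/u/ harmonizes with /ɤ/ ([-round]) → [ɯ]
/o/ harmonizes with /ɤ/ ([-round]) → [ɤ]
3 segments change.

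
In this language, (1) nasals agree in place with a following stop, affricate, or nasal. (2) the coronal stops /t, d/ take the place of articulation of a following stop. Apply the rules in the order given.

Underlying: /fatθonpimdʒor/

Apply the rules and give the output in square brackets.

[fatθompiɲdʒor]

Rule 1: /n/ before /p/ (labial) → [m]
Rule 1: /m/ before /dʒ/ (palatal) → [ɲ]
After rule 1: fatθompiɲdʒor
Rule 2: no segment meets the rule's conditions; no change.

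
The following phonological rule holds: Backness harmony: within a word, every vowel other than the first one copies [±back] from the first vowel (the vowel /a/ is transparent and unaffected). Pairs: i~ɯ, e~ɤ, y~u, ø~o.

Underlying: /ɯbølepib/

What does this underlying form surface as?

/ø/ harmonizes with /ɯ/ ([+back]) → [o]
/e/ harmonizes with /ɯ/ ([+back]) → [ɤ]
/i/ harmonizes with /ɯ/ ([+back]) → [ɯ]

[ɯbolɤpɯb]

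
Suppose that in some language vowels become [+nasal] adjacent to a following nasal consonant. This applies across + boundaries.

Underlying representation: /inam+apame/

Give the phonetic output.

/i/ before nasal /n/ → [ĩ]
/a/ before nasal /m/ → [ã]
/a/ before nasal /m/ → [ã]

[ĩnãm+apãme]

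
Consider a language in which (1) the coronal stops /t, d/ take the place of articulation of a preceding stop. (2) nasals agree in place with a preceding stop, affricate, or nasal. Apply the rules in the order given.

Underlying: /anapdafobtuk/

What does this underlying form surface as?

[anapbafobpuk]

Rule 1: /d/ after /p/ (labial) → [b]
Rule 1: /t/ after /b/ (labial) → [p]
After rule 1: anapbafobpuk
Rule 2: no segment meets the rule's conditions; no change.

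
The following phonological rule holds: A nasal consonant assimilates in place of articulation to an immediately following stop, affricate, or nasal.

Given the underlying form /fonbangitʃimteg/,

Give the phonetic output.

/n/ before /b/ (labial) → [m]
/n/ before /g/ (velar) → [ŋ]
/m/ before /t/ (alveolar) → [n]

[fombaŋgitʃinteg]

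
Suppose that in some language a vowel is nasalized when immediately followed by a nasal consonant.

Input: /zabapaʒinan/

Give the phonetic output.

/i/ before nasal /n/ → [ĩ]
/a/ before nasal /n/ → [ã]

[zabapaʒĩnãn]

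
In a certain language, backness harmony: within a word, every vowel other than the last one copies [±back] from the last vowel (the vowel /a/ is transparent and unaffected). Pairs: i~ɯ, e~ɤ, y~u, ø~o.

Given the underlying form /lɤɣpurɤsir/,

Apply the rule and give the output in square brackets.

[leɣpyresir]

/ɤ/ harmonizes with /i/ ([-back]) → [e]
/u/ harmonizes with /i/ ([-back]) → [y]
/ɤ/ harmonizes with /i/ ([-back]) → [e]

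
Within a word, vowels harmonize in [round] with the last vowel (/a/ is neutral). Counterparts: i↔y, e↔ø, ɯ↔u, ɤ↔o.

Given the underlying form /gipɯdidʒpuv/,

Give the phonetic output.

/i/ harmonizes with /u/ ([+round]) → [y]
/ɯ/ harmonizes with /u/ ([+round]) → [u]
/i/ harmonizes with /u/ ([+round]) → [y]

[gypudydʒpuv]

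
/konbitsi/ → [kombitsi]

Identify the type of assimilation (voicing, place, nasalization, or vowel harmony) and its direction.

/n/→[m].
Each target copies a feature from the following segment, so the direction is regressive.

place assimilation, regressive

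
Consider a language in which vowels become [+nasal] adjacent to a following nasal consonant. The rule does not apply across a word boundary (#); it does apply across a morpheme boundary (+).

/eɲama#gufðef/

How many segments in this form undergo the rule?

2

/e/ before nasal /ɲ/ → [ẽ]
/a/ before nasal /m/ → [ã]
2 segments change.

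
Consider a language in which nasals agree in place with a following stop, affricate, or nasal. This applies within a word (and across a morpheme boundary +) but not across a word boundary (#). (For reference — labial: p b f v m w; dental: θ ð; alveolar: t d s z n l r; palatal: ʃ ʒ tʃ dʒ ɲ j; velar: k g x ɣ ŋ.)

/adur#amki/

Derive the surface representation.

[adur#aŋki]

/m/ before /k/ (velar) → [ŋ]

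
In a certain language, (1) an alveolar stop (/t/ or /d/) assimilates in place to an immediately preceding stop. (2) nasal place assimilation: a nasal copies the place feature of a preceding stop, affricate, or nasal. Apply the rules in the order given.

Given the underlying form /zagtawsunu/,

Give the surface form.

Rule 1: /t/ after /g/ (velar) → [k]
After rule 1: zagkawsunu
Rule 2: no segment meets the rule's conditions; no change.

[zagkawsunu]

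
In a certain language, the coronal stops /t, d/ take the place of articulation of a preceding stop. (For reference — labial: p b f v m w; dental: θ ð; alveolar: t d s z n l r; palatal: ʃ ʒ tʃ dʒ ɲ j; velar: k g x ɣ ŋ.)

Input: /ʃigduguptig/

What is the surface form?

[ʃigguguppig]

/d/ after /g/ (velar) → [g]
/t/ after /p/ (labial) → [p]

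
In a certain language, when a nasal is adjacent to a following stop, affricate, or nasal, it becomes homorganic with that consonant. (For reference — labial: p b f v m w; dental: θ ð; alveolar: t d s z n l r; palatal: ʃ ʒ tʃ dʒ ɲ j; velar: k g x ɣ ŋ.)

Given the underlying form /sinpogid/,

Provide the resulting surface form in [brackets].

/n/ before /p/ (labial) → [m]

[simpogid]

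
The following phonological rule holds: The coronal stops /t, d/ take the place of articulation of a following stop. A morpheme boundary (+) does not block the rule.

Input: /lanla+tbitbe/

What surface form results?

[lanla+pbipbe]

/t/ before /b/ (labial) → [p]
/t/ before /b/ (labial) → [p]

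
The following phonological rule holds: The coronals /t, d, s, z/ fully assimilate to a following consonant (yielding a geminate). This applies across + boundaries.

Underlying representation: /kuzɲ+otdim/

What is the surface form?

[kuɲɲ+oddim]

/z/ before /ɲ/ → [ɲ] (total assimilation)
/t/ before /d/ → [d] (total assimilation)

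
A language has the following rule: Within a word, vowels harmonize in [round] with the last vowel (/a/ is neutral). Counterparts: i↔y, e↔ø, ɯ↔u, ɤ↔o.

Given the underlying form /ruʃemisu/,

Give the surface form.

[ruʃømysu]

/e/ harmonizes with /u/ ([+round]) → [ø]
/i/ harmonizes with /u/ ([+round]) → [y]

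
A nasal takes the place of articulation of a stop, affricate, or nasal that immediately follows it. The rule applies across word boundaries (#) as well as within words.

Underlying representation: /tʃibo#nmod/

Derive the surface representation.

/n/ before /m/ (labial) → [m]

[tʃibo#mmod]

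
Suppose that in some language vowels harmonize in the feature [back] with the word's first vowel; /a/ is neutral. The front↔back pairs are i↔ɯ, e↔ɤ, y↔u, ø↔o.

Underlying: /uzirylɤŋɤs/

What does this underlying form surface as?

/i/ harmonizes with /u/ ([+back]) → [ɯ]
/y/ harmonizes with /u/ ([+back]) → [u]

[uzɯrulɤŋɤs]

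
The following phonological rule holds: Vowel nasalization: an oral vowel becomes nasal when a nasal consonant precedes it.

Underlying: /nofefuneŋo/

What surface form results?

[nõfefunẽŋõ]

/o/ after nasal /n/ → [õ]
/e/ after nasal /n/ → [ẽ]
/o/ after nasal /ŋ/ → [õ]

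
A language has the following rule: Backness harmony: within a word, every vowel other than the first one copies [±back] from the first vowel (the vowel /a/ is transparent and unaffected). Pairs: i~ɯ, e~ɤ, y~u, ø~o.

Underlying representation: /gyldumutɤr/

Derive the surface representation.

[gyldymyter]

/u/ harmonizes with /y/ ([-back]) → [y]
/u/ harmonizes with /y/ ([-back]) → [y]
/ɤ/ harmonizes with /y/ ([-back]) → [e]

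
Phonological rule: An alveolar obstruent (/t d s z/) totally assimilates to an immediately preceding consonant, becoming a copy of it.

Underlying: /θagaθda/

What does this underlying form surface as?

[θagaθθa]

/d/ after /θ/ → [θ] (total assimilation)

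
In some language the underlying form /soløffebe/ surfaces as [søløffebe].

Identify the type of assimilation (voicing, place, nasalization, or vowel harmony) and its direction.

vowel harmony, regressive

/o/→[ø].
Vowels agree with the last vowel, so the harmony is regressive.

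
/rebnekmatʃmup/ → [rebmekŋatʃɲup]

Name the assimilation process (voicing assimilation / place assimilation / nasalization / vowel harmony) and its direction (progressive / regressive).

/n/→[m] /m/→[ŋ] /m/→[ɲ].
Each target copies a feature from the preceding segment, so the direction is progressive.

place assimilation, progressive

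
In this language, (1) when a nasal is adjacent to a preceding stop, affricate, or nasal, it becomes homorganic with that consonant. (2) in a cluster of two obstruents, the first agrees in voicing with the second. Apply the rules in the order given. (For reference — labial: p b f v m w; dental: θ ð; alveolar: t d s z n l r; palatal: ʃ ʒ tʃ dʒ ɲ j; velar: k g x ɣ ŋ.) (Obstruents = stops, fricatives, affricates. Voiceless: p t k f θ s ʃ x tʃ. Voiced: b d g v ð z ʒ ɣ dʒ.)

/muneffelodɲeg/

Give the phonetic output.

Rule 1: /ɲ/ after /d/ (alveolar) → [n]
After rule 1: muneffelodneg
Rule 2: no segment meets the rule's conditions; no change.

[muneffelodneg]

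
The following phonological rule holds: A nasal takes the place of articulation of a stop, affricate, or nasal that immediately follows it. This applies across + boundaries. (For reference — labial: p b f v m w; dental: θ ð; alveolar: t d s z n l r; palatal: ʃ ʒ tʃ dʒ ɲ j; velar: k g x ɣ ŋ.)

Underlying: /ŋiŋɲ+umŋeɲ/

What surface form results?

/ŋ/ before /ɲ/ (palatal) → [ɲ]
/m/ before /ŋ/ (velar) → [ŋ]

[ŋiɲɲ+uŋŋeɲ]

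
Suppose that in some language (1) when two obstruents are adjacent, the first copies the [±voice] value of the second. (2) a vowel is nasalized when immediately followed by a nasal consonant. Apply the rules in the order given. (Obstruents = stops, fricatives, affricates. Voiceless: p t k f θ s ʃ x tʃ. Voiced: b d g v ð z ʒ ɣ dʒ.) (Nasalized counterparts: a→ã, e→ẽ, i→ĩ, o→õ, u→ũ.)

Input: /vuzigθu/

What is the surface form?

Rule 1: /g/ before /θ/ (voiceless) → [k]
After rule 1: vuzikθu
Rule 2: no segment meets the rule's conditions; no change.

[vuzikθu]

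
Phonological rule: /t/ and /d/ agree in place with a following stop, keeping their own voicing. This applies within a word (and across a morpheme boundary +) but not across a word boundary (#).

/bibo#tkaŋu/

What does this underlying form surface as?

[bibo#kkaŋu]

/t/ before /k/ (velar) → [k]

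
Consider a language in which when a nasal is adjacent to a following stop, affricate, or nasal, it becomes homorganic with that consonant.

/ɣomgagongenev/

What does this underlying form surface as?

/m/ before /g/ (velar) → [ŋ]
/n/ before /g/ (velar) → [ŋ]

[ɣoŋgagoŋgenev]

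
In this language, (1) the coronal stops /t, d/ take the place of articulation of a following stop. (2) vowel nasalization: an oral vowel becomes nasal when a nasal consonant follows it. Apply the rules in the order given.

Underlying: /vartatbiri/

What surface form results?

Rule 1: /t/ before /b/ (labial) → [p]
After rule 1: vartapbiri
Rule 2: no segment meets the rule's conditions; no change.

[vartapbiri]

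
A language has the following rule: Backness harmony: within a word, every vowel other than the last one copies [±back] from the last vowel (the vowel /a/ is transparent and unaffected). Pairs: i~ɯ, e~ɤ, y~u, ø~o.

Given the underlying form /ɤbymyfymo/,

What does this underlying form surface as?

/y/ harmonizes with /o/ ([+back]) → [u]
/y/ harmonizes with /o/ ([+back]) → [u]
/y/ harmonizes with /o/ ([+back]) → [u]

[ɤbumufumo]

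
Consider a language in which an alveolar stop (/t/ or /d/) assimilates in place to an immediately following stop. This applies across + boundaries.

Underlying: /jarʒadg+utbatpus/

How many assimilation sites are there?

/d/ before /g/ (velar) → [g]
/t/ before /b/ (labial) → [p]
/t/ before /p/ (labial) → [p]
3 segments change.

3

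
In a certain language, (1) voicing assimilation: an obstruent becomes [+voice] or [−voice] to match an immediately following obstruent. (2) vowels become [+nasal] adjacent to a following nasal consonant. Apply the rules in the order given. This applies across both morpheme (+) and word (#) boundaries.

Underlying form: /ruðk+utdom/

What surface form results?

Rule 1: /ð/ before /k/ (voiceless) → [θ]
Rule 1: /t/ before /d/ (voiced) → [d]
After rule 1: ruθk+uddom
Rule 2: /o/ before nasal /m/ → [õ]

[ruθk+uddõm]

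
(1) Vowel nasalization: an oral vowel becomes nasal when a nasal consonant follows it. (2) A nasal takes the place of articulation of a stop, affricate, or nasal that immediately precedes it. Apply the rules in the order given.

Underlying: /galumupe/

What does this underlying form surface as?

[galũmupe]

Rule 1: /u/ before nasal /m/ → [ũ]
After rule 1: galũmupe
Rule 2: no segment meets the rule's conditions; no change.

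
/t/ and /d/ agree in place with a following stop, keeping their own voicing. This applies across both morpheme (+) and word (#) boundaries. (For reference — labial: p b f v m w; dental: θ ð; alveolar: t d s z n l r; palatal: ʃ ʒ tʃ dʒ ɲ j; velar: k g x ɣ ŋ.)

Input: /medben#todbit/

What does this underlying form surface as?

/d/ before /b/ (labial) → [b]
/d/ before /b/ (labial) → [b]

[mebben#tobbit]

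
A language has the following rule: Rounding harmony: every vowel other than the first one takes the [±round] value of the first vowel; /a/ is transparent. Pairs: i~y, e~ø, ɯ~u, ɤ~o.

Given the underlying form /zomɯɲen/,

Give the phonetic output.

[zomuɲøn]

/ɯ/ harmonizes with /o/ ([+round]) → [u]
/e/ harmonizes with /o/ ([+round]) → [ø]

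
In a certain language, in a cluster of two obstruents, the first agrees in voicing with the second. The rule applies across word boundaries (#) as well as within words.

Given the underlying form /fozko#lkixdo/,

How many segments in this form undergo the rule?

2

/z/ before /k/ (voiceless) → [s]
/x/ before /d/ (voiced) → [ɣ]
2 segments change.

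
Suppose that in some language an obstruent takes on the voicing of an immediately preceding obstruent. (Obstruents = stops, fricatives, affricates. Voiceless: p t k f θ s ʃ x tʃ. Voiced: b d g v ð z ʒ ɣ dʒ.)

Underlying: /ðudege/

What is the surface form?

no segment meets the rule's conditions; no change.

[ðudege]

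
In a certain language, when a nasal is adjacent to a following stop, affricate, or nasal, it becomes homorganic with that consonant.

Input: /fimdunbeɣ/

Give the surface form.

/m/ before /d/ (alveolar) → [n]
/n/ before /b/ (labial) → [m]

[findumbeɣ]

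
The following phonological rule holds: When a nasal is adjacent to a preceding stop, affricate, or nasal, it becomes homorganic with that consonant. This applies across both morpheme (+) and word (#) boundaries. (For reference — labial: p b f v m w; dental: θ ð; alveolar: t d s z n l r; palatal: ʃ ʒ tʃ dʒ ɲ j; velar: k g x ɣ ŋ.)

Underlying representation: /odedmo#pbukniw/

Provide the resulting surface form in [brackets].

[odedno#pbukŋiw]

/m/ after /d/ (alveolar) → [n]
/n/ after /k/ (velar) → [ŋ]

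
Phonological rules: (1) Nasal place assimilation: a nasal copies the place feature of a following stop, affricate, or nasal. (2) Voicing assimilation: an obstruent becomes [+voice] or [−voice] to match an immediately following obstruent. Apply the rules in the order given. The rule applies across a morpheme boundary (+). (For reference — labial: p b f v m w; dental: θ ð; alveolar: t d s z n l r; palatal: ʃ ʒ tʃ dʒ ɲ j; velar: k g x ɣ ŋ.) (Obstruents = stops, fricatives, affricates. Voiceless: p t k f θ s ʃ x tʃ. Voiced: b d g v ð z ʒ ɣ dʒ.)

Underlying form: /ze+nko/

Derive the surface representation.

[ze+ŋko]

Rule 1: /n/ before /k/ (velar) → [ŋ]
After rule 1: ze+ŋko
Rule 2: no segment meets the rule's conditions; no change.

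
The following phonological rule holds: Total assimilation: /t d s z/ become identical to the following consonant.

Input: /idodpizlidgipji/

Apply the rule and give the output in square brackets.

[idoppilliggipji]

/d/ before /p/ → [p] (total assimilation)
/z/ before /l/ → [l] (total assimilation)
/d/ before /g/ → [g] (total assimilation)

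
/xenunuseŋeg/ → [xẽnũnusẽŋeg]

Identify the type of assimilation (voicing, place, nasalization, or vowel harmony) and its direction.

nasalization, regressive

/e/→[ẽ] /u/→[ũ] /e/→[ẽ].
Each target copies a feature from the following segment, so the direction is regressive.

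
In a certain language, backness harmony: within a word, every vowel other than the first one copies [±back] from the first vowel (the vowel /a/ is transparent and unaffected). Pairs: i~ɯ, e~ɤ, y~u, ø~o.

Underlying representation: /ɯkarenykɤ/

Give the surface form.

/e/ harmonizes with /ɯ/ ([+back]) → [ɤ]
/y/ harmonizes with /ɯ/ ([+back]) → [u]

[ɯkarɤnukɤ]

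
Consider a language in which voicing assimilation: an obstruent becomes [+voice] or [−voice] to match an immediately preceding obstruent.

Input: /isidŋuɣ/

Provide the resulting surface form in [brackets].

no segment meets the rule's conditions; no change.

[isidŋuɣ]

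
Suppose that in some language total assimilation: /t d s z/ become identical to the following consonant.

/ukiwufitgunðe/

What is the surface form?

/t/ before /g/ → [g] (total assimilation)

[ukiwufiggunðe]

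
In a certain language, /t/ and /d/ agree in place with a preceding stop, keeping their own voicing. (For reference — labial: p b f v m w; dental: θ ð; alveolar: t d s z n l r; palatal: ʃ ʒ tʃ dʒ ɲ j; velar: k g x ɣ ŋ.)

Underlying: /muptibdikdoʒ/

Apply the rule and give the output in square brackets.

/t/ after /p/ (labial) → [p]
/d/ after /b/ (labial) → [b]
/d/ after /k/ (velar) → [g]

[muppibbikgoʒ]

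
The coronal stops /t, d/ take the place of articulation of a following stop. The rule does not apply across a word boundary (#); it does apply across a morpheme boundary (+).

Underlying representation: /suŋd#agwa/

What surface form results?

[suŋd#agwa]

no segment meets the rule's conditions; no change.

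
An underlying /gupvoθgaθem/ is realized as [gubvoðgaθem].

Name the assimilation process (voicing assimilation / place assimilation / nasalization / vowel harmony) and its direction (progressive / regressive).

voicing assimilation, regressive

/p/→[b] /θ/→[ð].
Each target copies a feature from the following segment, so the direction is regressive.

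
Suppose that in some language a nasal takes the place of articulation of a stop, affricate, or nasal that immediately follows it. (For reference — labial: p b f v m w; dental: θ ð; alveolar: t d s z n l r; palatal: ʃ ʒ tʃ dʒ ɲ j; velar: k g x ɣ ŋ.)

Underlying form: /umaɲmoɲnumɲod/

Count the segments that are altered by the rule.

3

/ɲ/ before /m/ (labial) → [m]
/ɲ/ before /n/ (alveolar) → [n]
/m/ before /ɲ/ (palatal) → [ɲ]
3 segments change.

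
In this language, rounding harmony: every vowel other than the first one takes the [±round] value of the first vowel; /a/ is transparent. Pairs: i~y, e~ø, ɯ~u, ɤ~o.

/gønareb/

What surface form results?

[gønarøb]

/e/ harmonizes with /ø/ ([+round]) → [ø]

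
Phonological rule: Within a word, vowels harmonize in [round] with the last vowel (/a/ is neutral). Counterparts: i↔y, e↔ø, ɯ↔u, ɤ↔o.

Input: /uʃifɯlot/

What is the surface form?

[uʃyfulot]

/i/ harmonizes with /o/ ([+round]) → [y]
/ɯ/ harmonizes with /o/ ([+round]) → [u]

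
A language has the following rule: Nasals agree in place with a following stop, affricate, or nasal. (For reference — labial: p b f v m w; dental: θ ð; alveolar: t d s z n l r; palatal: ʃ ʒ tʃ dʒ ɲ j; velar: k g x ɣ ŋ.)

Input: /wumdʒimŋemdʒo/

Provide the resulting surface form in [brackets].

/m/ before /dʒ/ (palatal) → [ɲ]
/m/ before /ŋ/ (velar) → [ŋ]
/m/ before /dʒ/ (palatal) → [ɲ]

[wuɲdʒiŋŋeɲdʒo]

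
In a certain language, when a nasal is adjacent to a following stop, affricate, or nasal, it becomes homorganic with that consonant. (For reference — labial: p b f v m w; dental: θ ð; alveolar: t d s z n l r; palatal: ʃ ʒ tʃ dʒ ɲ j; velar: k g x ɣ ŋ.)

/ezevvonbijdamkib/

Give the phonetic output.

/n/ before /b/ (labial) → [m]
/m/ before /k/ (velar) → [ŋ]

[ezevvombijdaŋkib]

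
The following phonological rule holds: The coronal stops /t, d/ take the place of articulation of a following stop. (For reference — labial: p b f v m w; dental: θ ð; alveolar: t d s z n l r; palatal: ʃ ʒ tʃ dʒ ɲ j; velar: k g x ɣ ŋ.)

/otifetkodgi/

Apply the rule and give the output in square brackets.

[otifekkoggi]

/t/ before /k/ (velar) → [k]
/d/ before /g/ (velar) → [g]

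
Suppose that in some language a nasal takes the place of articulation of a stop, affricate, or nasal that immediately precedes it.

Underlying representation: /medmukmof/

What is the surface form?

[mednukŋof]

/m/ after /d/ (alveolar) → [n]
/m/ after /k/ (velar) → [ŋ]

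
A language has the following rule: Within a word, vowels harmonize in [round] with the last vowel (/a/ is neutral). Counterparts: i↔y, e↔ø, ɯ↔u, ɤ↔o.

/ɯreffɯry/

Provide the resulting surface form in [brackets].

[urøffury]

/ɯ/ harmonizes with /y/ ([+round]) → [u]
/e/ harmonizes with /y/ ([+round]) → [ø]
/ɯ/ harmonizes with /y/ ([+round]) → [u]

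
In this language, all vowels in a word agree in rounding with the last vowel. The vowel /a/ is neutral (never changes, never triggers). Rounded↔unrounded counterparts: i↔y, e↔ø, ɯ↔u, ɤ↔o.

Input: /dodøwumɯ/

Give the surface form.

[dɤdewɯmɯ]

/o/ harmonizes with /ɯ/ ([-round]) → [ɤ]
/ø/ harmonizes with /ɯ/ ([-round]) → [e]
/u/ harmonizes with /ɯ/ ([-round]) → [ɯ]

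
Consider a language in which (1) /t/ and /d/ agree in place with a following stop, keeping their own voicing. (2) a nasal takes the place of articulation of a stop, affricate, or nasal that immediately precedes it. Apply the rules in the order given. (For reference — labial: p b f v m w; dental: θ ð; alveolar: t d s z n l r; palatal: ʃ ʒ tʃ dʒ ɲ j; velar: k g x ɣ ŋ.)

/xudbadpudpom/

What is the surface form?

[xubbabpubpom]

Rule 1: /d/ before /b/ (labial) → [b]
Rule 1: /d/ before /p/ (labial) → [b]
Rule 1: /d/ before /p/ (labial) → [b]
After rule 1: xubbabpubpom
Rule 2: no segment meets the rule's conditions; no change.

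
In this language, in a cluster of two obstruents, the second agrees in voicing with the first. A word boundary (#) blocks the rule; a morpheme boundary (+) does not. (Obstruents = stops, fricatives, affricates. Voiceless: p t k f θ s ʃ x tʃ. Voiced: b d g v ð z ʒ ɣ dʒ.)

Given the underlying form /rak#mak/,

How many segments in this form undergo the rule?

0

No segment meets the rule's conditions.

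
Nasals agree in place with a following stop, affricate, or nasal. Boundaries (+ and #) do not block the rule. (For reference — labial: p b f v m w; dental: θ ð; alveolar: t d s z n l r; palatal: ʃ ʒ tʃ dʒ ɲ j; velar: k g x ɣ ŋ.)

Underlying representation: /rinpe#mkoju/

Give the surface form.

/n/ before /p/ (labial) → [m]
/m/ before /k/ (velar) → [ŋ]

[rimpe#ŋkoju]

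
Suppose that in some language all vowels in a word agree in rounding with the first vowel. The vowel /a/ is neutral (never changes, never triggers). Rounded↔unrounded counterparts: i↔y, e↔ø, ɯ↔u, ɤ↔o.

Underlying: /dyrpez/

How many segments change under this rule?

/e/ harmonizes with /y/ ([+round]) → [ø]
1 segment changes.

1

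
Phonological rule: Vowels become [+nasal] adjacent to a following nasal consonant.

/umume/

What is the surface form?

[ũmũme]

/u/ before nasal /m/ → [ũ]
/u/ before nasal /m/ → [ũ]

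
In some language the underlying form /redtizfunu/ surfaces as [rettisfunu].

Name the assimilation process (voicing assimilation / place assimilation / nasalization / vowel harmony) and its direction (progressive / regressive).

voicing assimilation, regressive

/d/→[t] /z/→[s].
Each target copies a feature from the following segment, so the direction is regressive.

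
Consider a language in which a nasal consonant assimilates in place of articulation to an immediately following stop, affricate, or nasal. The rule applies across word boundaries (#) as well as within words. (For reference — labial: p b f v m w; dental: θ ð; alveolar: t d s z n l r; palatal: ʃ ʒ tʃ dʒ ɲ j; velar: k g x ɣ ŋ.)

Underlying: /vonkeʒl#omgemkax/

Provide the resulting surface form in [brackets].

[voŋkeʒl#oŋgeŋkax]

/n/ before /k/ (velar) → [ŋ]
/m/ before /g/ (velar) → [ŋ]
/m/ before /k/ (velar) → [ŋ]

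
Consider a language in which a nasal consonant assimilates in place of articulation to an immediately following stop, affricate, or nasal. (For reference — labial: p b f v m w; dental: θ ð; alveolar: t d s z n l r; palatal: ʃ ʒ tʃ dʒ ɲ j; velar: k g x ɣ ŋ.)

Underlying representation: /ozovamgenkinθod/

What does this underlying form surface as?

[ozovaŋgeŋkinθod]

/m/ before /g/ (velar) → [ŋ]
/n/ before /k/ (velar) → [ŋ]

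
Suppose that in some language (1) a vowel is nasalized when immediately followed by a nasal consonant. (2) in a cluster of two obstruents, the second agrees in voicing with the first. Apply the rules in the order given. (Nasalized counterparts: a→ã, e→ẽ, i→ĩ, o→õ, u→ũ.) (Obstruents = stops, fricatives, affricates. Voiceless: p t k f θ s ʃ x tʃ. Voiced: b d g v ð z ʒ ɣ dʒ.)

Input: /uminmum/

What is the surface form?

[ũmĩnmũm]

Rule 1: /u/ before nasal /m/ → [ũ]
Rule 1: /i/ before nasal /n/ → [ĩ]
Rule 1: /u/ before nasal /m/ → [ũ]
After rule 1: ũmĩnmũm
Rule 2: no segment meets the rule's conditions; no change.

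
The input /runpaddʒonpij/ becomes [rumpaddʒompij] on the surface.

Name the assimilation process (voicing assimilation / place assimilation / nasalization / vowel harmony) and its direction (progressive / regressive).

/n/→[m] /n/→[m].
Each target copies a feature from the following segment, so the direction is regressive.

place assimilation, regressive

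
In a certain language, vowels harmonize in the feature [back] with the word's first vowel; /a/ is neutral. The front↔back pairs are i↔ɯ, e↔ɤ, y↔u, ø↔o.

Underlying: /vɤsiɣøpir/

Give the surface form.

/i/ harmonizes with /ɤ/ ([+back]) → [ɯ]
/ø/ harmonizes with /ɤ/ ([+back]) → [o]
/i/ harmonizes with /ɤ/ ([+back]) → [ɯ]

[vɤsɯɣopɯr]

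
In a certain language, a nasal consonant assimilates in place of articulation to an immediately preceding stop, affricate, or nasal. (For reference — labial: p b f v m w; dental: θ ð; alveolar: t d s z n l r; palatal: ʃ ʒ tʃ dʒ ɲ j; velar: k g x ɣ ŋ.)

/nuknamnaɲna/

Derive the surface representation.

[nukŋammaɲɲa]

/n/ after /k/ (velar) → [ŋ]
/n/ after /m/ (labial) → [m]
/n/ after /ɲ/ (palatal) → [ɲ]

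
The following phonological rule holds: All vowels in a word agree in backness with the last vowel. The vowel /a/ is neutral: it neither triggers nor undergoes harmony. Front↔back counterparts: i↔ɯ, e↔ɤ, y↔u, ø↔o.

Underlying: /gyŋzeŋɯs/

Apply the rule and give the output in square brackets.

[guŋzɤŋɯs]

/y/ harmonizes with /ɯ/ ([+back]) → [u]
/e/ harmonizes with /ɯ/ ([+back]) → [ɤ]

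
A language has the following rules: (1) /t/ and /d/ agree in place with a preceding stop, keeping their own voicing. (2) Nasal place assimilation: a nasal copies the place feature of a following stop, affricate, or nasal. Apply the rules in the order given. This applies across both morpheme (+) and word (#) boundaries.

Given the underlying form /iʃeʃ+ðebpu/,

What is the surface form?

Rule 1: no segment meets the rule's conditions; no change.
After rule 1: iʃeʃ+ðebpu
Rule 2: no segment meets the rule's conditions; no change.

[iʃeʃ+ðebpu]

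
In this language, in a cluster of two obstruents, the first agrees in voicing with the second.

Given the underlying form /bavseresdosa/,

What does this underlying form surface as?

[bafserezdosa]

/v/ before /s/ (voiceless) → [f]
/s/ before /d/ (voiced) → [z]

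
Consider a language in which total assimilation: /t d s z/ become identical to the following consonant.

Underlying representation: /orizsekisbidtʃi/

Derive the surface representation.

/z/ before /s/ → [s] (total assimilation)
/s/ before /b/ → [b] (total assimilation)
/d/ before /tʃ/ → [tʃ] (total assimilation)

[orissekibbitʃtʃi]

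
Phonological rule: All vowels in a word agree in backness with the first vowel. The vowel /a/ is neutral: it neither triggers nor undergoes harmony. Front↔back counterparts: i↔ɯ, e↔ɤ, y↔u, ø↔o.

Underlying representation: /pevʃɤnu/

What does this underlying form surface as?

[pevʃeny]

/ɤ/ harmonizes with /e/ ([-back]) → [e]
/u/ harmonizes with /e/ ([-back]) → [y]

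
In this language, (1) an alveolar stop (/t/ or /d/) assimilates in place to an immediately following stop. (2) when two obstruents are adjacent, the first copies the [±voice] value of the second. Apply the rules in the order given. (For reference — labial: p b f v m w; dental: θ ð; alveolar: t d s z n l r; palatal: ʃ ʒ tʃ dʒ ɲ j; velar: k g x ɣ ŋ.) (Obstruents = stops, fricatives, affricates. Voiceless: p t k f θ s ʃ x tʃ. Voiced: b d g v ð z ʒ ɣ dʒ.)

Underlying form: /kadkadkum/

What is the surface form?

[kakkakkum]

Rule 1: /d/ before /k/ (velar) → [g]
Rule 1: /d/ before /k/ (velar) → [g]
After rule 1: kagkagkum
Rule 2: /g/ before /k/ (voiceless) → [k]
Rule 2: /g/ before /k/ (voiceless) → [k]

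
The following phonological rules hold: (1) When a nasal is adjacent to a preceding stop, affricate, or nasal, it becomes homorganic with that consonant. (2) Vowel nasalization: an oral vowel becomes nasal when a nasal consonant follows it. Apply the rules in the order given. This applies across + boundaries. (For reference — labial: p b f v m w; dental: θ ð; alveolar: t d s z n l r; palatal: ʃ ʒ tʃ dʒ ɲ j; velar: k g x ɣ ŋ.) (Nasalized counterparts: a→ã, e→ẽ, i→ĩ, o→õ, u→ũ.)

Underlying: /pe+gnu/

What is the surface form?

Rule 1: /n/ after /g/ (velar) → [ŋ]
After rule 1: pe+gŋu
Rule 2: no segment meets the rule's conditions; no change.

[pe+gŋu]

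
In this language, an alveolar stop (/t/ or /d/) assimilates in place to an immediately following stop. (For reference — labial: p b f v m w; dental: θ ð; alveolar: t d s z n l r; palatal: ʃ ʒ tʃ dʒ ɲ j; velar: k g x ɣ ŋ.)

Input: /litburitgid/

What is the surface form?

[lipburikgid]

/t/ before /b/ (labial) → [p]
/t/ before /g/ (velar) → [k]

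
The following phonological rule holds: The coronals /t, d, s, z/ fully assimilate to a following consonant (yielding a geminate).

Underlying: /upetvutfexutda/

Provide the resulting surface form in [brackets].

/t/ before /v/ → [v] (total assimilation)
/t/ before /f/ → [f] (total assimilation)
/t/ before /d/ → [d] (total assimilation)

[upevvuffexudda]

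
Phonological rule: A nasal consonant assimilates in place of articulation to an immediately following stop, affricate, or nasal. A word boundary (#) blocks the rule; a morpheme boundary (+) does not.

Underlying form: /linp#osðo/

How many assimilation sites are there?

/n/ before /p/ (labial) → [m]
1 segment changes.

1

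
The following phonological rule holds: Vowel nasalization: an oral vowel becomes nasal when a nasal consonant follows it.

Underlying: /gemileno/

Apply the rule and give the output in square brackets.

[gẽmilẽno]

/e/ before nasal /m/ → [ẽ]
/e/ before nasal /n/ → [ẽ]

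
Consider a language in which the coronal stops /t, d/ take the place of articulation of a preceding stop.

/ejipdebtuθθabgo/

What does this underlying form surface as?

[ejipbebpuθθabgo]

/d/ after /p/ (labial) → [b]
/t/ after /b/ (labial) → [p]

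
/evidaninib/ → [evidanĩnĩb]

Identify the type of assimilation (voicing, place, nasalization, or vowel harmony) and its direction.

nasalization, progressive

/i/→[ĩ] /i/→[ĩ].
Each target copies a feature from the preceding segment, so the direction is progressive.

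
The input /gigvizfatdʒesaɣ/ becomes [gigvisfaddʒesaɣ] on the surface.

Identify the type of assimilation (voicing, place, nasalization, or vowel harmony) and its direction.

voicing assimilation, regressive

/z/→[s] /t/→[d].
Each target copies a feature from the following segment, so the direction is regressive.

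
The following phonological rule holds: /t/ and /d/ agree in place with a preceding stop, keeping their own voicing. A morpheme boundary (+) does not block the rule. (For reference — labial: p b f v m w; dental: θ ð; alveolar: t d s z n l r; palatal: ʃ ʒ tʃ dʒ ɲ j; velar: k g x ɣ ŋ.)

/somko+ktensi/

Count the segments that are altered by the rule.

/t/ after /k/ (velar) → [k]
1 segment changes.

1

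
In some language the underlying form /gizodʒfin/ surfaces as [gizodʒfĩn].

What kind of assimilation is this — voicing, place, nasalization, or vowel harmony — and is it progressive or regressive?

nasalization, regressive

/i/→[ĩ].
Each target copies a feature from the following segment, so the direction is regressive.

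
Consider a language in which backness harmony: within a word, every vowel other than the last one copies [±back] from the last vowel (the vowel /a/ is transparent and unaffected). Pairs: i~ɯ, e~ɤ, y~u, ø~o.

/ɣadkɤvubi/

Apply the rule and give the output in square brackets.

/ɤ/ harmonizes with /i/ ([-back]) → [e]
/u/ harmonizes with /i/ ([-back]) → [y]

[ɣadkevybi]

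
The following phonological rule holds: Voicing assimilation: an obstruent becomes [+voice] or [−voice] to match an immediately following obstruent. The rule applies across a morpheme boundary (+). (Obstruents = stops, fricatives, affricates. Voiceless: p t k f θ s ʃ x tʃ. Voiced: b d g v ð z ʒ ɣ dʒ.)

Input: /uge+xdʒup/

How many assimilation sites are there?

1

/x/ before /dʒ/ (voiced) → [ɣ]
1 segment changes.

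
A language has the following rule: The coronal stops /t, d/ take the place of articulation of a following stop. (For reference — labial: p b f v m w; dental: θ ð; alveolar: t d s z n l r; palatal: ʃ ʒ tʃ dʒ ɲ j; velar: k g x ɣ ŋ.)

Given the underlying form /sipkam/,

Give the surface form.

no segment meets the rule's conditions; no change.

[sipkam]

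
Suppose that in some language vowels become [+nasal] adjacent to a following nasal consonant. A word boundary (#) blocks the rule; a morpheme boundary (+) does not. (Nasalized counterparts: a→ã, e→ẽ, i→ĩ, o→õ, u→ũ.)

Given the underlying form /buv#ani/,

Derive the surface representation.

[buv#ãni]

/a/ before nasal /n/ → [ã]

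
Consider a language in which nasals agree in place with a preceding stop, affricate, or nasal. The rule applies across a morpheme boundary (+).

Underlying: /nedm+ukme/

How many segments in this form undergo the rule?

2

/m/ after /d/ (alveolar) → [n]
/m/ after /k/ (velar) → [ŋ]
2 segments change.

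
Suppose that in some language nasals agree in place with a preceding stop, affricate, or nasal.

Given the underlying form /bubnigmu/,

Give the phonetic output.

[bubmigŋu]

/n/ after /b/ (labial) → [m]
/m/ after /g/ (velar) → [ŋ]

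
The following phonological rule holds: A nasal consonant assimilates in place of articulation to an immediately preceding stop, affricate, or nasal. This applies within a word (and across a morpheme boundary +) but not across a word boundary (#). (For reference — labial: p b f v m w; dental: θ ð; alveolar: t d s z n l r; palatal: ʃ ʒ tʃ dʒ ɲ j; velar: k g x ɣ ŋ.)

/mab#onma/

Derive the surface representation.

/m/ after /n/ (alveolar) → [n]

[mab#onna]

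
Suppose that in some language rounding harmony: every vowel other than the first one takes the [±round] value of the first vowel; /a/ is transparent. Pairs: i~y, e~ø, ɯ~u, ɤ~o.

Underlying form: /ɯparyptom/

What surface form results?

[ɯpariptɤm]

/y/ harmonizes with /ɯ/ ([-round]) → [i]
/o/ harmonizes with /ɯ/ ([-round]) → [ɤ]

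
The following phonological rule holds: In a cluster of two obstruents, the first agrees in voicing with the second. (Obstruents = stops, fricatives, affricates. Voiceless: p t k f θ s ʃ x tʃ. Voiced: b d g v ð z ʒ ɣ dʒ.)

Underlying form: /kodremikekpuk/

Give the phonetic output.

[kodremikekpuk]

no segment meets the rule's conditions; no change.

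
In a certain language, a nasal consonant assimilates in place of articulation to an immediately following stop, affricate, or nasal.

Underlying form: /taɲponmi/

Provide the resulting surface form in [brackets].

/ɲ/ before /p/ (labial) → [m]
/n/ before /m/ (labial) → [m]

[tampommi]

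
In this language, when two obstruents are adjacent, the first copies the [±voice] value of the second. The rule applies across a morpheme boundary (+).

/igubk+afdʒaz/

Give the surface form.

/b/ before /k/ (voiceless) → [p]
/f/ before /dʒ/ (voiced) → [v]

[igupk+avdʒaz]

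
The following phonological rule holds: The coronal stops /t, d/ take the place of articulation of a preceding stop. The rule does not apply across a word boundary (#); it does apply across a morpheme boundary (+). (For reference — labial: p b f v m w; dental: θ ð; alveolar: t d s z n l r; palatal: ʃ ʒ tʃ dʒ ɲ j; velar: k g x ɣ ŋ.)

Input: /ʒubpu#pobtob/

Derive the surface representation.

[ʒubpu#pobpob]

/t/ after /b/ (labial) → [p]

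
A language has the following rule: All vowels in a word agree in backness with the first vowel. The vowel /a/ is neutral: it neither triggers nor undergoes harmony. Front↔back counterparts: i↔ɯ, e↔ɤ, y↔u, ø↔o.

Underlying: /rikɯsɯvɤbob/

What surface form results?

[rikisivebøb]

/ɯ/ harmonizes with /i/ ([-back]) → [i]
/ɯ/ harmonizes with /i/ ([-back]) → [i]
/ɤ/ harmonizes with /i/ ([-back]) → [e]
/o/ harmonizes with /i/ ([-back]) → [ø]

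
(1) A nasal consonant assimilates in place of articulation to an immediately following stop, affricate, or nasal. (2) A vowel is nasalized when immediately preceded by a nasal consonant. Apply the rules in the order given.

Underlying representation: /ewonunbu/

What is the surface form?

[ewonũmbu]

Rule 1: /n/ before /b/ (labial) → [m]
After rule 1: ewonumbu
Rule 2: /u/ after nasal /n/ → [ũ]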